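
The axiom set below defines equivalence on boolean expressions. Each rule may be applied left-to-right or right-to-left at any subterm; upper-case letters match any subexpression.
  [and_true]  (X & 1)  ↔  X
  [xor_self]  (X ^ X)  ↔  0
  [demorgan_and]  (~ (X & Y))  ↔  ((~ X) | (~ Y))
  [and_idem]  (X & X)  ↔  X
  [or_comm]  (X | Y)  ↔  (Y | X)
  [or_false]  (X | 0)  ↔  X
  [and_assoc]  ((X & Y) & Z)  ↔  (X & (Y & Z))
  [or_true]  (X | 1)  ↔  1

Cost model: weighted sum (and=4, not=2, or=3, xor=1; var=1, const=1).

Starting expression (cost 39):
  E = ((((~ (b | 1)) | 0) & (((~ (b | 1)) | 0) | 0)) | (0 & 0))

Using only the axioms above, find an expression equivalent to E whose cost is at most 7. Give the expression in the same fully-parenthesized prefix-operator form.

(1) (((~ (b | 1)) | 0) | 0)  =[or_false →]=  ((~ (b | 1)) | 0)    ⊢ ((((~ (b | 1)) | 0) & ((~ (b | 1)) | 0)) | (0 & 0))
(2) (((~ (b | 1)) | 0) & ((~ (b | 1)) | 0))  =[and_idem →]=  ((~ (b | 1)) | 0)    ⊢ (((~ (b | 1)) | 0) | (0 & 0))
(3) (0 & 0)  =[and_idem →]=  0    ⊢ (((~ (b | 1)) | 0) | 0)
(4) (((~ (b | 1)) | 0) | 0)  =[or_false →]=  ((~ (b | 1)) | 0)
(5) ((~ (b | 1)) | 0)  =[or_false →]=  (~ (b | 1))    ⊢ cost 7, within 7

(~ (b | 1))   [cost 7]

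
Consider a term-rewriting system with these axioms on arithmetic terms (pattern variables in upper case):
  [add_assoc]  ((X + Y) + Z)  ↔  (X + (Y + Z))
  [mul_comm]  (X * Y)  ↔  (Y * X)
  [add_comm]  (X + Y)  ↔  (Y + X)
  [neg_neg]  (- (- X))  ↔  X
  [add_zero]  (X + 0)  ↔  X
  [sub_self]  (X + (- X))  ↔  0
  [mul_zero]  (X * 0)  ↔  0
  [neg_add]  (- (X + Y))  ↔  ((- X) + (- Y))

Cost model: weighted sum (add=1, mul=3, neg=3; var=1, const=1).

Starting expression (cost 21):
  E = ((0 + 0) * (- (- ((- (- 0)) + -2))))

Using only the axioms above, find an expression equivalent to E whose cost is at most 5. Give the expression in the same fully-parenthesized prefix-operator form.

(-2 * 0)   [cost 5]

(1) (- (- 0))  =[neg_neg →]=  0    ⊢ ((0 + 0) * (- (- (0 + -2))))
(2) (0 + -2)  =[add_comm →]=  (-2 + 0)    ⊢ ((0 + 0) * (- (- (-2 + 0))))
(3) ((0 + 0) * (- (- (-2 + 0))))  =[mul_comm →]=  ((- (- (-2 + 0))) * (0 + 0))
(4) (-2 + 0)  =[add_zero →]=  -2    ⊢ ((- (- -2)) * (0 + 0))
(5) (- (- -2))  =[neg_neg →]=  -2    ⊢ (-2 * (0 + 0))
(6) (0 + 0)  =[add_zero →]=  0    ⊢ cost 5, within 5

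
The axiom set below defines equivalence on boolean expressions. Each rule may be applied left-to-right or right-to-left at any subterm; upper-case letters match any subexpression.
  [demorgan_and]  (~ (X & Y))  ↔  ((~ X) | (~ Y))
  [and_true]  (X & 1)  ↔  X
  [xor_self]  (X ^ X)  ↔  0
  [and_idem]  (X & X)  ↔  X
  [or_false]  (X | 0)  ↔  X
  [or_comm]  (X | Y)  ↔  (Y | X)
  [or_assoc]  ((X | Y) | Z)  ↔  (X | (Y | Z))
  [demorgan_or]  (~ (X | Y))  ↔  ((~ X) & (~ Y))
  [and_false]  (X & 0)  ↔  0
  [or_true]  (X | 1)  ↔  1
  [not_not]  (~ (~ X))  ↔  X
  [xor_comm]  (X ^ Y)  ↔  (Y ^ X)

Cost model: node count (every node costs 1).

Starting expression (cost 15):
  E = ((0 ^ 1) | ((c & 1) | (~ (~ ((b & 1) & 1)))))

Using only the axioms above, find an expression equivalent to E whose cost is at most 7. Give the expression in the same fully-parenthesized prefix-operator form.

((0 ^ 1) | (c | b))   [cost 7]

1. [not_not →] (~ (~ ((b & 1) & 1)))  →  ((b & 1) & 1);  E = ((0 ^ 1) | ((c & 1) | ((b & 1) & 1)))
2. [and_true →] (b & 1)  →  b;  E = ((0 ^ 1) | ((c & 1) | (b & 1)))
3. [and_true →] (c & 1)  →  c;  E = ((0 ^ 1) | (c | (b & 1)))
4. [and_true →] (b & 1)  →  b;  cost 7 ≤ 7, done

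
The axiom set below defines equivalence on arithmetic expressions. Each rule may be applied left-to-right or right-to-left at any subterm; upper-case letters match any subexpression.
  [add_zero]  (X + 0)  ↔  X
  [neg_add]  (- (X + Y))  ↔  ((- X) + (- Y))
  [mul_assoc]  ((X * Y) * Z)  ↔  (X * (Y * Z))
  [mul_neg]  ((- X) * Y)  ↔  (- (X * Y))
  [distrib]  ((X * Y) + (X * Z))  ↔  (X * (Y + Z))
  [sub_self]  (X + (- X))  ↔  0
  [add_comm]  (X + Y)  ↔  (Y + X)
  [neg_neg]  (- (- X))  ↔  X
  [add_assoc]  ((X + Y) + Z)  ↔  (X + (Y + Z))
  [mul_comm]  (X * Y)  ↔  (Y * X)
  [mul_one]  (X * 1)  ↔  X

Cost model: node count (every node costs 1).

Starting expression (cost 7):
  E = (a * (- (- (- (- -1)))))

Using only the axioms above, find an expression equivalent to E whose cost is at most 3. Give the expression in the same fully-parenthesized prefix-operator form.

(a * -1)   [cost 3]

(1) (- (- (- (- -1))))  =[neg_neg →]=  (- (- -1))    ⊢ (a * (- (- -1)))
(2) (- (- -1))  =[neg_neg →]=  -1    ⊢ cost 3, within 3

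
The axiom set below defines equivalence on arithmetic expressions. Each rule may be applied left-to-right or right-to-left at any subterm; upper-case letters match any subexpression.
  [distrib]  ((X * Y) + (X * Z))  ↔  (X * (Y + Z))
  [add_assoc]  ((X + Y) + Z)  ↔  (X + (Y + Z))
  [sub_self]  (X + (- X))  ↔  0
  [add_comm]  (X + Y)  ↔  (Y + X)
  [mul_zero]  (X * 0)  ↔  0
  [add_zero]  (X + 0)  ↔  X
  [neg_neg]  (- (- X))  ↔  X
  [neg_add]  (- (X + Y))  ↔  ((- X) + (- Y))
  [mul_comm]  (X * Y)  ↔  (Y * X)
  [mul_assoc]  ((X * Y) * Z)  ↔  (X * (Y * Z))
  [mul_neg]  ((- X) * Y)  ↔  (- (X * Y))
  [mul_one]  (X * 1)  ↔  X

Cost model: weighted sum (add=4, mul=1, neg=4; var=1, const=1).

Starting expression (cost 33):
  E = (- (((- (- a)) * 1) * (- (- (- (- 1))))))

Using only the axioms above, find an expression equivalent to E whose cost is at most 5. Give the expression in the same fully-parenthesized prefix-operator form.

(- a)   [cost 5]

step 1: neg_neg (→) rewrites (- (- 1)) into 1, now (- (((- (- a)) * 1) * (- (- 1))))
step 2: mul_one (→) rewrites ((- (- a)) * 1) into (- (- a)), now (- ((- (- a)) * (- (- 1))))
step 3: neg_neg (→) rewrites (- (- 1)) into 1, now (- ((- (- a)) * 1))
step 4: mul_one (→) rewrites ((- (- a)) * 1) into (- (- a)), now (- (- (- a)))
step 5: neg_neg (→) rewrites (- (- (- a))) into (- a), reaching cost 5 (bound 5)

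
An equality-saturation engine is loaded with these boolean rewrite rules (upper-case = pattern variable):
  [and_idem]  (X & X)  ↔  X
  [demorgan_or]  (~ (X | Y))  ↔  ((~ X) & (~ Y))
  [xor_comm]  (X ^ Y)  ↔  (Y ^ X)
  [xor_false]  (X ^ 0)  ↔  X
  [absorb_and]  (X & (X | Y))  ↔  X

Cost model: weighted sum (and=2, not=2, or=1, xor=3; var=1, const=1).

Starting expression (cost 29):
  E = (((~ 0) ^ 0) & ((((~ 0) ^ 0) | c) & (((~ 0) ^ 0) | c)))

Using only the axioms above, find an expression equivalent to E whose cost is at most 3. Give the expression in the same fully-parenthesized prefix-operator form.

(~ 0)   [cost 3]

(1) ((((~ 0) ^ 0) | c) & (((~ 0) ^ 0) | c))  =[and_idem →]=  (((~ 0) ^ 0) | c)    ⊢ (((~ 0) ^ 0) & (((~ 0) ^ 0) | c))
(2) (((~ 0) ^ 0) & (((~ 0) ^ 0) | c))  =[absorb_and →]=  ((~ 0) ^ 0)
(3) ((~ 0) ^ 0)  =[xor_false →]=  (~ 0)    ⊢ cost 3, within 3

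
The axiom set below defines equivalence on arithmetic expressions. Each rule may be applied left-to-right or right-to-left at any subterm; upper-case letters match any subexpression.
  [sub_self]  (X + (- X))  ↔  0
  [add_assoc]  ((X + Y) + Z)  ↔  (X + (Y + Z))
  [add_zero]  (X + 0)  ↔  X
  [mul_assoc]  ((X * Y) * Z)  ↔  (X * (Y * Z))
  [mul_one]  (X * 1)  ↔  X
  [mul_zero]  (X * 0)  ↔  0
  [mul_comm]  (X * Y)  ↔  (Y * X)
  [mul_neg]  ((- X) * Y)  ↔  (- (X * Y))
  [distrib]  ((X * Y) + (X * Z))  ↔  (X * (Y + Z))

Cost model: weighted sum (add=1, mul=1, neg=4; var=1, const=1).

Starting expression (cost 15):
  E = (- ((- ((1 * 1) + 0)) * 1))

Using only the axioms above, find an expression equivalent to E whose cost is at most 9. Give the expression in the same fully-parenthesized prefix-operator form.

step 1: mul_one (→) rewrites (1 * 1) into 1, now (- ((- (1 + 0)) * 1))
step 2: mul_one (→) rewrites ((- (1 + 0)) * 1) into (- (1 + 0)), now (- (- (1 + 0)))
step 3: add_zero (→) rewrites (1 + 0) into 1, reaching cost 9 (bound 9)

(- (- 1))   [cost 9]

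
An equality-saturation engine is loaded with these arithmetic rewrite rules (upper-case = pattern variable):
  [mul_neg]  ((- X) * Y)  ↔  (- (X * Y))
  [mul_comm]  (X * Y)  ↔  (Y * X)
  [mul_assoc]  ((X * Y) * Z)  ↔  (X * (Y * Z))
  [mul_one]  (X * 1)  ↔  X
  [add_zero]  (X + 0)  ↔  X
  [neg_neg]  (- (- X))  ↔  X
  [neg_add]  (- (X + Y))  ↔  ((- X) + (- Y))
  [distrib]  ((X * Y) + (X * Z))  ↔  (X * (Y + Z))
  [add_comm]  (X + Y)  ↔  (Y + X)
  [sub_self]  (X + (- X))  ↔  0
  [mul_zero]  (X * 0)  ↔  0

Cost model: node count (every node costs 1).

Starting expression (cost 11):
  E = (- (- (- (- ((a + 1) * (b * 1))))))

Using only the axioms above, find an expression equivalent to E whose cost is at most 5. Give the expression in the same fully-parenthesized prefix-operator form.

1. [neg_neg →] (- (- ((a + 1) * (b * 1))))  →  ((a + 1) * (b * 1));  E = (- (- ((a + 1) * (b * 1))))
2. [mul_one →] (b * 1)  →  b;  E = (- (- ((a + 1) * b)))
3. [neg_neg →] (- (- ((a + 1) * b)))  →  ((a + 1) * b);  cost 5 ≤ 5, done

((a + 1) * b)   [cost 5]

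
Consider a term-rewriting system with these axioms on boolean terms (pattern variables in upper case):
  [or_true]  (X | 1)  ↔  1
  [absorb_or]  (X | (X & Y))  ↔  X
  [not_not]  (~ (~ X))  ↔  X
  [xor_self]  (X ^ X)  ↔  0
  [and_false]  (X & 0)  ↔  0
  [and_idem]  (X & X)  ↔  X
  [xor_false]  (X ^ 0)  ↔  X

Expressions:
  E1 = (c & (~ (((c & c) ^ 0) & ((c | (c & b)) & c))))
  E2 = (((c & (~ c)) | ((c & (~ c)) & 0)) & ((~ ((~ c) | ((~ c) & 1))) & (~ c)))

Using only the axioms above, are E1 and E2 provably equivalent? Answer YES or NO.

YES

step 1: absorb_or (→) rewrites (c | (c & b)) into c, now (c & (~ (((c & c) ^ 0) & (c & c))))
step 2: xor_false (→) rewrites ((c & c) ^ 0) into (c & c), now (c & (~ ((c & c) & (c & c))))
step 3: and_idem (→) rewrites ((c & c) & (c & c)) into (c & c), now (c & (~ (c & c)))
step 4: and_idem (→) rewrites (c & c) into c, now (c & (~ c))
step 5: and_idem (←) rewrites (c & (~ c)) into ((c & (~ c)) & (c & (~ c)))
step 6: not_not (←) rewrites c into (~ (~ c)), now ((c & (~ c)) & ((~ (~ c)) & (~ c)))
step 7: absorb_or (←) rewrites (c & (~ c)) into ((c & (~ c)) | ((c & (~ c)) & 0)), now (((c & (~ c)) | ((c & (~ c)) & 0)) & ((~ (~ c)) & (~ c)))
step 8: absorb_or (←) rewrites (~ c) into ((~ c) | ((~ c) & 1)), which is E2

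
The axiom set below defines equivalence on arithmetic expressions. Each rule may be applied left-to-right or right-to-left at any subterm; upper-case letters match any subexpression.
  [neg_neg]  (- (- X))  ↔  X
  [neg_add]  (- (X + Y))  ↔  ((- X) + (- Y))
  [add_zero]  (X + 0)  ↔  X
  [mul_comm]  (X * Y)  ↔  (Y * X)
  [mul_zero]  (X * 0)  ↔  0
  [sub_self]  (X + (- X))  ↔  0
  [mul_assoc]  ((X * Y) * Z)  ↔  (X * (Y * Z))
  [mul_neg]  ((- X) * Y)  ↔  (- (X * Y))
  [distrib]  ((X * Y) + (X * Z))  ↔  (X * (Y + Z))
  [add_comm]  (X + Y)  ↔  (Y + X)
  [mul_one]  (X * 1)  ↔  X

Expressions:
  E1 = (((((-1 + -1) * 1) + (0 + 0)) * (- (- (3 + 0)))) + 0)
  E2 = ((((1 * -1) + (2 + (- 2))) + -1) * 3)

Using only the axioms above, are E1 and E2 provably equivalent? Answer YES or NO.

1. [add_zero →] (((((-1 + -1) * 1) + (0 + 0)) * (- (- (3 + 0)))) + 0)  →  ((((-1 + -1) * 1) + (0 + 0)) * (- (- (3 + 0))))
2. [add_zero →] (0 + 0)  →  0;  E1 = ((((-1 + -1) * 1) + 0) * (- (- (3 + 0))))
3. [add_zero →] (3 + 0)  →  3;  E1 = ((((-1 + -1) * 1) + 0) * (- (- 3)))
4. [neg_neg →] (- (- 3))  →  3;  E1 = ((((-1 + -1) * 1) + 0) * 3)
5. [add_zero →] (((-1 + -1) * 1) + 0)  →  ((-1 + -1) * 1);  E1 = (((-1 + -1) * 1) * 3)
6. [mul_one →] ((-1 + -1) * 1)  →  (-1 + -1);  E1 = ((-1 + -1) * 3)
7. [add_zero ←] -1  →  (-1 + 0);  E1 = ((-1 + (-1 + 0)) * 3)
8. [mul_one ←] -1  →  (-1 * 1);  E1 = ((-1 + ((-1 * 1) + 0)) * 3)
9. [add_comm →] (-1 + ((-1 * 1) + 0))  →  (((-1 * 1) + 0) + -1);  E1 = ((((-1 * 1) + 0) + -1) * 3)
10. [mul_comm →] (-1 * 1)  →  (1 * -1);  E1 = ((((1 * -1) + 0) + -1) * 3)
11. [sub_self ←] 0  →  (2 + (- 2));  this is E2

YES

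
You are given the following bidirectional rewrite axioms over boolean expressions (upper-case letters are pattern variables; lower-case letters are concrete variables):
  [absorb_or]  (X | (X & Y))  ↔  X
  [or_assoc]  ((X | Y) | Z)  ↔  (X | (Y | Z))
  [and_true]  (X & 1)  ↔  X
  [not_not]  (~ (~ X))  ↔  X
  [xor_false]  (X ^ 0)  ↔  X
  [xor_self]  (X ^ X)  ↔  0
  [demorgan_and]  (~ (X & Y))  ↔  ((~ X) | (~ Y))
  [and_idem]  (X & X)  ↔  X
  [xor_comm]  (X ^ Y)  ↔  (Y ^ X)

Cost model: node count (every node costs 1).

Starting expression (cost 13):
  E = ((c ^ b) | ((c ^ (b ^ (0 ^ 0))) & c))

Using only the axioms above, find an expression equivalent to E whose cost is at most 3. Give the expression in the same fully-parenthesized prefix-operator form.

(c ^ b)   [cost 3]

1. [xor_false →] (0 ^ 0)  →  0;  E = ((c ^ b) | ((c ^ (b ^ 0)) & c))
2. [xor_false →] (b ^ 0)  →  b;  E = ((c ^ b) | ((c ^ b) & c))
3. [absorb_or →] ((c ^ b) | ((c ^ b) & c))  →  (c ^ b);  cost 3 ≤ 3, done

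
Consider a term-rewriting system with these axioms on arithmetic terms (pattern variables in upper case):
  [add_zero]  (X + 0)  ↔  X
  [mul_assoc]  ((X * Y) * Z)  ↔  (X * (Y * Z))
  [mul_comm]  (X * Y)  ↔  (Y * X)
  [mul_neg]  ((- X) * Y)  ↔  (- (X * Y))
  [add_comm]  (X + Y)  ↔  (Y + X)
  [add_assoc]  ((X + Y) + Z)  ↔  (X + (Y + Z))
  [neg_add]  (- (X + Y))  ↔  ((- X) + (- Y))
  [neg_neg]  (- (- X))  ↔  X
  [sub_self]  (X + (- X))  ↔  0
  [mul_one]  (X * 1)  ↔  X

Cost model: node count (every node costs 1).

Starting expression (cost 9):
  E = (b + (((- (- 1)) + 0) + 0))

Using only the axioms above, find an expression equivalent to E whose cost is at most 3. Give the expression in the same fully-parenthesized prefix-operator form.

step 1: neg_neg (→) rewrites (- (- 1)) into 1, now (b + ((1 + 0) + 0))
step 2: add_zero (→) rewrites ((1 + 0) + 0) into (1 + 0), now (b + (1 + 0))
step 3: add_zero (→) rewrites (1 + 0) into 1, reaching cost 3 (bound 3)

(b + 1)   [cost 3]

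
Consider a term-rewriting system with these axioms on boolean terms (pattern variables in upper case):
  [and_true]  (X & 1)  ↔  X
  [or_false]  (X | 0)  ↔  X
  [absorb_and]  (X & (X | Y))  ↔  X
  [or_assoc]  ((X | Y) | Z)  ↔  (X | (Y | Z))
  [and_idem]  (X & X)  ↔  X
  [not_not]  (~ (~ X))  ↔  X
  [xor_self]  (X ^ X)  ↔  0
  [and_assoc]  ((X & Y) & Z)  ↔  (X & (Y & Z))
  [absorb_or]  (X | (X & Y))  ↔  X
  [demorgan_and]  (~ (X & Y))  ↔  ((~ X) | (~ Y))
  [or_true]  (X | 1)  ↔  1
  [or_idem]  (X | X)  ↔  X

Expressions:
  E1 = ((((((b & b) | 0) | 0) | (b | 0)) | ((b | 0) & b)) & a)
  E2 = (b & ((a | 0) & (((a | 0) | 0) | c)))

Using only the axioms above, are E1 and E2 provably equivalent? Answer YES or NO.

step 1: or_false (→) rewrites ((b & b) | 0) into (b & b), now (((((b & b) | 0) | (b | 0)) | ((b | 0) & b)) & a)
step 2: and_idem (→) rewrites (b & b) into b, now ((((b | 0) | (b | 0)) | ((b | 0) & b)) & a)
step 3: or_idem (→) rewrites ((b | 0) | (b | 0)) into (b | 0), now (((b | 0) | ((b | 0) & b)) & a)
step 4: absorb_or (→) rewrites ((b | 0) | ((b | 0) & b)) into (b | 0), now ((b | 0) & a)
step 5: or_false (→) rewrites (b | 0) into b, now (b & a)
step 6: or_false (←) rewrites a into (a | 0), now (b & (a | 0))
step 7: absorb_and (←) rewrites (a | 0) into ((a | 0) & ((a | 0) | c)), now (b & ((a | 0) & ((a | 0) | c)))
step 8: or_false (←) rewrites a into (a | 0), which is E2

YES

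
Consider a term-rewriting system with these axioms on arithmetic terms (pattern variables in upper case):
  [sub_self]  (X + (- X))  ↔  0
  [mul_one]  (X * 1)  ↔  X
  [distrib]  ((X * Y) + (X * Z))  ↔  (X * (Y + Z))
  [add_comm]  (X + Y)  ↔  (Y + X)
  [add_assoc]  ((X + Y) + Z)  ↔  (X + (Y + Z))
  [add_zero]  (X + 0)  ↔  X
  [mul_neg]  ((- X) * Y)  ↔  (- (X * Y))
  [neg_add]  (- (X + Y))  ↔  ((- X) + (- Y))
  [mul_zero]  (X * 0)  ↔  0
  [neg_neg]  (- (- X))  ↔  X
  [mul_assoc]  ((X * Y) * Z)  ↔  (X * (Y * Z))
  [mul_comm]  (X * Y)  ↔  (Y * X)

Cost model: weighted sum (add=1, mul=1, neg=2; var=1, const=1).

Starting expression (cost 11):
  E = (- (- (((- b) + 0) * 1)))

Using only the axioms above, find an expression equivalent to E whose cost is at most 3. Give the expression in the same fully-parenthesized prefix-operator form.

(- b)   [cost 3]

(1) ((- b) + 0)  =[add_zero →]=  (- b)    ⊢ (- (- ((- b) * 1)))
(2) ((- b) * 1)  =[mul_one →]=  (- b)    ⊢ (- (- (- b)))
(3) (- (- b))  =[neg_neg →]=  b    ⊢ cost 3, within 3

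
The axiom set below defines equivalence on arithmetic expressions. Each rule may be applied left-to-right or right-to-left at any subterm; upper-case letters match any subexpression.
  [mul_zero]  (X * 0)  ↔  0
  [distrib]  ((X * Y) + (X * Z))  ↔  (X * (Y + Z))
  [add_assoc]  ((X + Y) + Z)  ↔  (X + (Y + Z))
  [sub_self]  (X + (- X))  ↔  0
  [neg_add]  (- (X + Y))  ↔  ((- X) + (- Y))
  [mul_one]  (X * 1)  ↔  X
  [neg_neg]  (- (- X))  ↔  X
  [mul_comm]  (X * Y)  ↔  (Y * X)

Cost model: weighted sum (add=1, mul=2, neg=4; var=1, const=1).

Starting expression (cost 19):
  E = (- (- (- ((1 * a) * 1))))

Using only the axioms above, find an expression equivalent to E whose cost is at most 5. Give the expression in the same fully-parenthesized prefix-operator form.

(- a)   [cost 5]

(1) (- (- (- ((1 * a) * 1))))  =[neg_neg →]=  (- ((1 * a) * 1))
(2) (1 * a)  =[mul_comm →]=  (a * 1)    ⊢ (- ((a * 1) * 1))
(3) (a * 1)  =[mul_one →]=  a    ⊢ (- (a * 1))
(4) (a * 1)  =[mul_one →]=  a    ⊢ cost 5, within 5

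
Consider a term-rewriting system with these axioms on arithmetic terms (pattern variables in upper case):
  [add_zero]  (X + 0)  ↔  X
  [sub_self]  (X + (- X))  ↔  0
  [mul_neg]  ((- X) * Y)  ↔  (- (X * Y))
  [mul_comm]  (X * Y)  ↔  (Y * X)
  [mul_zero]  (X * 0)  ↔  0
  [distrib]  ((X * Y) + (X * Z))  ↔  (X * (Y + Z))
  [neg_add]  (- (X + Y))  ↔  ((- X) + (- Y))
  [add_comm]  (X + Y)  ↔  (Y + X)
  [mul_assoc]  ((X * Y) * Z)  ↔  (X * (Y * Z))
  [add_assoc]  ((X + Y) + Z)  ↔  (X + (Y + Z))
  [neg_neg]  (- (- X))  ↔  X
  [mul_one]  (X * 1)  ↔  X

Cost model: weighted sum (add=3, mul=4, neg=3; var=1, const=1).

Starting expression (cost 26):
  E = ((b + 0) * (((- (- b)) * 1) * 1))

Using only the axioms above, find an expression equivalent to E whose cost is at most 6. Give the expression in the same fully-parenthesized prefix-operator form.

(1) (((- (- b)) * 1) * 1)  =[mul_one →]=  ((- (- b)) * 1)    ⊢ ((b + 0) * ((- (- b)) * 1))
(2) ((- (- b)) * 1)  =[mul_one →]=  (- (- b))    ⊢ ((b + 0) * (- (- b)))
(3) (- (- b))  =[neg_neg →]=  b    ⊢ ((b + 0) * b)
(4) (b + 0)  =[add_zero →]=  b    ⊢ cost 6, within 6

(b * b)   [cost 6]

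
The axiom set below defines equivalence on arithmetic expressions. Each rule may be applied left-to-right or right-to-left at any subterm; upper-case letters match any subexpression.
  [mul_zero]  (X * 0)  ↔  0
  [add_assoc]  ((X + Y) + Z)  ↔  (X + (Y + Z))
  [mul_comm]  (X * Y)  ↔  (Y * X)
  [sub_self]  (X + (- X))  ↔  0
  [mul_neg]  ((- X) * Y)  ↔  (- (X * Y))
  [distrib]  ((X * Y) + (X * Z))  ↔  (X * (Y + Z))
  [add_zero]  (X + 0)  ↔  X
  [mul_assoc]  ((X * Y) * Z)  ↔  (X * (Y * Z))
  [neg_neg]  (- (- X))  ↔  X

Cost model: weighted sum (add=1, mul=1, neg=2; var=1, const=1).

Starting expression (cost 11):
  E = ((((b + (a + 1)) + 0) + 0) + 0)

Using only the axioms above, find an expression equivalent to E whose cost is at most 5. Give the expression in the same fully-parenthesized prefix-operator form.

step 1: add_zero (→) rewrites (((b + (a + 1)) + 0) + 0) into ((b + (a + 1)) + 0), now (((b + (a + 1)) + 0) + 0)
step 2: add_zero (→) rewrites ((b + (a + 1)) + 0) into (b + (a + 1)), now ((b + (a + 1)) + 0)
step 3: add_zero (→) rewrites ((b + (a + 1)) + 0) into (b + (a + 1)), reaching cost 5 (bound 5)

(b + (a + 1))   [cost 5]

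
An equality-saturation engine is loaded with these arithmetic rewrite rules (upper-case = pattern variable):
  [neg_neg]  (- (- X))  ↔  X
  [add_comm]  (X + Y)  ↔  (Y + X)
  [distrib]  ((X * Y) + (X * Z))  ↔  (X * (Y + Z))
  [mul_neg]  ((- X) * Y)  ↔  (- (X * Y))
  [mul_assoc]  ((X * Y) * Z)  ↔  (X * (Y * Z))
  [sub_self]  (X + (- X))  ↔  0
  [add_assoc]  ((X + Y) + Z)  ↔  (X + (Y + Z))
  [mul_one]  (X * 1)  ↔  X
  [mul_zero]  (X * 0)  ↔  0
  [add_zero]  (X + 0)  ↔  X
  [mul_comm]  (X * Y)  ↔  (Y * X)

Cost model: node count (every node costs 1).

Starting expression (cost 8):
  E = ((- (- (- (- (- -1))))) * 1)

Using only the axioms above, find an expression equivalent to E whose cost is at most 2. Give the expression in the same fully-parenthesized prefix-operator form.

1. [neg_neg →] (- (- (- (- -1))))  →  (- (- -1));  E = ((- (- (- -1))) * 1)
2. [neg_neg →] (- (- (- -1)))  →  (- -1);  E = ((- -1) * 1)
3. [mul_one →] ((- -1) * 1)  →  (- -1);  cost 2 ≤ 2, done

(- -1)   [cost 2]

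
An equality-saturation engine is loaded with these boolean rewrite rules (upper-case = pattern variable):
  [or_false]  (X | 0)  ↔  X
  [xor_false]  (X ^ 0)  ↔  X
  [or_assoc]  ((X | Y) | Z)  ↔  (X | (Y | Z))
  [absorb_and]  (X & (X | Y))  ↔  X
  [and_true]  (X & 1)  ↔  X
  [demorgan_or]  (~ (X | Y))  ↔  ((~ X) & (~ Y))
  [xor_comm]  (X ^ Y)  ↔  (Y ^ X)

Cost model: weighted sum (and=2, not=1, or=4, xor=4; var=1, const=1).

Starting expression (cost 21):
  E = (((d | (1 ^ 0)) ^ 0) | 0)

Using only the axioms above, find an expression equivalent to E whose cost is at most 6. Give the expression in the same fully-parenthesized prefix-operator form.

(d | 1)   [cost 6]

(1) (((d | (1 ^ 0)) ^ 0) | 0)  =[or_false →]=  ((d | (1 ^ 0)) ^ 0)
(2) ((d | (1 ^ 0)) ^ 0)  =[xor_false →]=  (d | (1 ^ 0))
(3) (1 ^ 0)  =[xor_false →]=  1    ⊢ cost 6, within 6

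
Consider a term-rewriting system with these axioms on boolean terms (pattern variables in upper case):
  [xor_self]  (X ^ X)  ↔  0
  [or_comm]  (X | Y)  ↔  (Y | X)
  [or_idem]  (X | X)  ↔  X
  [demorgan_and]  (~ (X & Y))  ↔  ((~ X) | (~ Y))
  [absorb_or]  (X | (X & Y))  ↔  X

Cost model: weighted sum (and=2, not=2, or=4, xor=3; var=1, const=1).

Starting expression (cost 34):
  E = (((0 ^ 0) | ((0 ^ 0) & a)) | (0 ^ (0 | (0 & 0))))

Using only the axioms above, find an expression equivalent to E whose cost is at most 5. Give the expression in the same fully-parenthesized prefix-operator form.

(1) ((0 ^ 0) | ((0 ^ 0) & a))  =[absorb_or →]=  (0 ^ 0)    ⊢ ((0 ^ 0) | (0 ^ (0 | (0 & 0))))
(2) (0 | (0 & 0))  =[absorb_or →]=  0    ⊢ ((0 ^ 0) | (0 ^ 0))
(3) ((0 ^ 0) | (0 ^ 0))  =[or_idem →]=  (0 ^ 0)    ⊢ cost 5, within 5

(0 ^ 0)   [cost 5]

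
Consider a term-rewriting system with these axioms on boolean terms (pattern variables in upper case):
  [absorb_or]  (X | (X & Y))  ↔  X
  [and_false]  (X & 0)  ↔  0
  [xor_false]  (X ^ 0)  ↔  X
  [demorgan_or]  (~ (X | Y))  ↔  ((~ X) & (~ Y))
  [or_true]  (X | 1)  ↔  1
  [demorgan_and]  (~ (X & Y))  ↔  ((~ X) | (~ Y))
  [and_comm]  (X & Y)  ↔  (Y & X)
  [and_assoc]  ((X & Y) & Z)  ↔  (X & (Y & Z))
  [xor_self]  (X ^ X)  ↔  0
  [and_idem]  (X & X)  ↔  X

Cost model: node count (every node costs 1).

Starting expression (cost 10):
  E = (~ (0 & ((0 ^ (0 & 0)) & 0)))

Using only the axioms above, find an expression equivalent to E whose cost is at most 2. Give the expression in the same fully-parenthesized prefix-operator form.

(~ 0)   [cost 2]

(1) (0 & 0)  =[and_false →]=  0    ⊢ (~ (0 & ((0 ^ 0) & 0)))
(2) (0 ^ 0)  =[xor_false →]=  0    ⊢ (~ (0 & (0 & 0)))
(3) (0 & 0)  =[and_idem →]=  0    ⊢ (~ (0 & 0))
(4) (0 & 0)  =[and_idem →]=  0    ⊢ cost 2, within 2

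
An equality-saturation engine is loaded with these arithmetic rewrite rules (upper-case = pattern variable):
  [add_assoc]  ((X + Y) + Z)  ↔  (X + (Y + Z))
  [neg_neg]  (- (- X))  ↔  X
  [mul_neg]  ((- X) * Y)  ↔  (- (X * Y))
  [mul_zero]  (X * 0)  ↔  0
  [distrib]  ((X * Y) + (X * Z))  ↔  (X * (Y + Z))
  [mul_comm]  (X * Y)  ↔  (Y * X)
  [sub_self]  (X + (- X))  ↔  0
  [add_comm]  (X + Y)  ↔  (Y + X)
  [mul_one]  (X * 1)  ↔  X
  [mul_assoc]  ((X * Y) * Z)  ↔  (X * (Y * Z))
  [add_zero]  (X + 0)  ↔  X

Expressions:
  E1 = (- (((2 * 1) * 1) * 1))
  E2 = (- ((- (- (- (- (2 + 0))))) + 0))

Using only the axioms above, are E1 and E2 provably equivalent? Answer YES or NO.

1. [mul_one →] (((2 * 1) * 1) * 1)  →  ((2 * 1) * 1);  E1 = (- ((2 * 1) * 1))
2. [mul_one →] ((2 * 1) * 1)  →  (2 * 1);  E1 = (- (2 * 1))
3. [mul_one →] (2 * 1)  →  2;  E1 = (- 2)
4. [add_zero ←] 2  →  (2 + 0);  E1 = (- (2 + 0))
5. [add_zero ←] (2 + 0)  →  ((2 + 0) + 0);  E1 = (- ((2 + 0) + 0))
6. [neg_neg ←] (2 + 0)  →  (- (- (2 + 0)));  E1 = (- ((- (- (2 + 0))) + 0))
7. [neg_neg ←] (- (2 + 0))  →  (- (- (- (2 + 0))));  this is E2

YES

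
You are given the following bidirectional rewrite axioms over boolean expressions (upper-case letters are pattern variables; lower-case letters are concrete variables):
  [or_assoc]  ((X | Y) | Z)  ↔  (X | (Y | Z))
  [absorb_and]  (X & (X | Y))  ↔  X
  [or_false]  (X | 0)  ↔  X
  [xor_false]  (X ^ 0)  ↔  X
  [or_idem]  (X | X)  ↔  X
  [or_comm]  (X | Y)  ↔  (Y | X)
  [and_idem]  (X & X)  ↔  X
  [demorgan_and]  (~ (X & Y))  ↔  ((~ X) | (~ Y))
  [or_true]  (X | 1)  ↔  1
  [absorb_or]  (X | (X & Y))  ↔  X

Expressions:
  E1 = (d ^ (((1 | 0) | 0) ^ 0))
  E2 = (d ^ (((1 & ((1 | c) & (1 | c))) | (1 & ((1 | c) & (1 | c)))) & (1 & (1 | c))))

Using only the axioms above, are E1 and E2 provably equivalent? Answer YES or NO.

YES

step 1: xor_false (→) rewrites (((1 | 0) | 0) ^ 0) into ((1 | 0) | 0), now (d ^ ((1 | 0) | 0))
step 2: or_false (→) rewrites ((1 | 0) | 0) into (1 | 0), now (d ^ (1 | 0))
step 3: or_false (→) rewrites (1 | 0) into 1, now (d ^ 1)
step 4: absorb_and (←) rewrites 1 into (1 & (1 | c)), now (d ^ (1 & (1 | c)))
step 5: and_idem (←) rewrites (1 & (1 | c)) into ((1 & (1 | c)) & (1 & (1 | c))), now (d ^ ((1 & (1 | c)) & (1 & (1 | c))))
step 6: and_idem (←) rewrites (1 | c) into ((1 | c) & (1 | c)), now (d ^ ((1 & ((1 | c) & (1 | c))) & (1 & (1 | c))))
step 7: or_idem (←) rewrites (1 & ((1 | c) & (1 | c))) into ((1 & ((1 | c) & (1 | c))) | (1 & ((1 | c) & (1 | c)))), which is E2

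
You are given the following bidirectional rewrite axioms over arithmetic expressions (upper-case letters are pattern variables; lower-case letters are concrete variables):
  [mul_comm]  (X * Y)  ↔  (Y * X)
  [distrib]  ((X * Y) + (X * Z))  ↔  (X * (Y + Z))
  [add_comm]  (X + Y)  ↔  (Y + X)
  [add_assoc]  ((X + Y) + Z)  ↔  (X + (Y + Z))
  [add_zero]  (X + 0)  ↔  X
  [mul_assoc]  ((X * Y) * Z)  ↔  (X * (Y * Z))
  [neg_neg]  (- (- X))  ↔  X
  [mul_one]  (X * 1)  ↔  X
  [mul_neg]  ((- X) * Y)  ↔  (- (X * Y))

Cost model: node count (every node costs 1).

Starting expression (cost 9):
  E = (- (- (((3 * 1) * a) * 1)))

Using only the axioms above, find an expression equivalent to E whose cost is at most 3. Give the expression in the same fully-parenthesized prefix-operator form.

(3 * a)   [cost 3]

step 1: mul_one (→) rewrites (((3 * 1) * a) * 1) into ((3 * 1) * a), now (- (- ((3 * 1) * a)))
step 2: neg_neg (→) rewrites (- (- ((3 * 1) * a))) into ((3 * 1) * a)
step 3: mul_one (→) rewrites (3 * 1) into 3, reaching cost 3 (bound 3)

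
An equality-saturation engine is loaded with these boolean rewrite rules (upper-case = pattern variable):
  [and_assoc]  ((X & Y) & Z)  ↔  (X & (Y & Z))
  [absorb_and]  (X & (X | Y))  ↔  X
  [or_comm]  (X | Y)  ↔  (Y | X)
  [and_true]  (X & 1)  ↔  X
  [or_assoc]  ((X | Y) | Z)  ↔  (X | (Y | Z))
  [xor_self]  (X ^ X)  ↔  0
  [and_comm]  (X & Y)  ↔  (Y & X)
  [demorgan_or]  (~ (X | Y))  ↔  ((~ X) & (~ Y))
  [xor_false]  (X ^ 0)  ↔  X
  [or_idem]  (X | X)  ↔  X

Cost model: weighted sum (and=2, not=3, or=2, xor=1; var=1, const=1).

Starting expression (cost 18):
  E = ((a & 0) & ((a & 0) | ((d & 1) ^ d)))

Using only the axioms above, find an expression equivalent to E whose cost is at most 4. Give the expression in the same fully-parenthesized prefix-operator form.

step 1: and_true (→) rewrites (d & 1) into d, now ((a & 0) & ((a & 0) | (d ^ d)))
step 2: xor_self (→) rewrites (d ^ d) into 0, now ((a & 0) & ((a & 0) | 0))
step 3: absorb_and (→) rewrites ((a & 0) & ((a & 0) | 0)) into (a & 0), reaching cost 4 (bound 4)

(a & 0)   [cost 4]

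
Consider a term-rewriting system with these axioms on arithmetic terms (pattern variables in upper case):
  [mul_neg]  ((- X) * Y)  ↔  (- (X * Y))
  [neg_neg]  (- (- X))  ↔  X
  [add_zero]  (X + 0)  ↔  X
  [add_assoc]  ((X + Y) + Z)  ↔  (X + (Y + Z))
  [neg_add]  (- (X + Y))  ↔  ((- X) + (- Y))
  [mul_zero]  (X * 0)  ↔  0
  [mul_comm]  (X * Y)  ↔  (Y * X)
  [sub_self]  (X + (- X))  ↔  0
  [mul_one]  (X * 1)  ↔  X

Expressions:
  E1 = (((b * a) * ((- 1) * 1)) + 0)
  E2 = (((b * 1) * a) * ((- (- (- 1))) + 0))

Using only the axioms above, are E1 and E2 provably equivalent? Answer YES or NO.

YES

1. [mul_comm →] (b * a)  →  (a * b);  E1 = (((a * b) * ((- 1) * 1)) + 0)
2. [mul_one →] ((- 1) * 1)  →  (- 1);  E1 = (((a * b) * (- 1)) + 0)
3. [add_zero →] (((a * b) * (- 1)) + 0)  →  ((a * b) * (- 1))
4. [neg_neg ←] 1  →  (- (- 1));  E1 = ((a * b) * (- (- (- 1))))
5. [mul_one ←] b  →  (b * 1);  E1 = ((a * (b * 1)) * (- (- (- 1))))
6. [mul_comm →] (a * (b * 1))  →  ((b * 1) * a);  E1 = (((b * 1) * a) * (- (- (- 1))))
7. [add_zero ←] (- (- (- 1)))  →  ((- (- (- 1))) + 0);  this is E2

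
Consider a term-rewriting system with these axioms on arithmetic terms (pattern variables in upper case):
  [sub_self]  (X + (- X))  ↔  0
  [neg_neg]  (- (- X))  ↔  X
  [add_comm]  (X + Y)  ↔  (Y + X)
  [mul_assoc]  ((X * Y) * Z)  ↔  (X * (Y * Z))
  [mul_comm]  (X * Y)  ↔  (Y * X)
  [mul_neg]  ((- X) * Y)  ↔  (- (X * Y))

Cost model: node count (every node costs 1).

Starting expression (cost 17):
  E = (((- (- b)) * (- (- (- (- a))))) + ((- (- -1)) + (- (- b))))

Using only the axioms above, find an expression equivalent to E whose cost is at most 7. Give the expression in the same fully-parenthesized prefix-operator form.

((b * a) + (b + -1))   [cost 7]

1. [neg_neg →] (- (- (- (- a))))  →  (- (- a));  E = (((- (- b)) * (- (- a))) + ((- (- -1)) + (- (- b))))
2. [neg_neg →] (- (- b))  →  b;  E = ((b * (- (- a))) + ((- (- -1)) + (- (- b))))
3. [neg_neg →] (- (- b))  →  b;  E = ((b * (- (- a))) + ((- (- -1)) + b))
4. [add_comm →] ((- (- -1)) + b)  →  (b + (- (- -1)));  E = ((b * (- (- a))) + (b + (- (- -1))))
5. [neg_neg →] (- (- -1))  →  -1;  E = ((b * (- (- a))) + (b + -1))
6. [neg_neg →] (- (- a))  →  a;  cost 7 ≤ 7, done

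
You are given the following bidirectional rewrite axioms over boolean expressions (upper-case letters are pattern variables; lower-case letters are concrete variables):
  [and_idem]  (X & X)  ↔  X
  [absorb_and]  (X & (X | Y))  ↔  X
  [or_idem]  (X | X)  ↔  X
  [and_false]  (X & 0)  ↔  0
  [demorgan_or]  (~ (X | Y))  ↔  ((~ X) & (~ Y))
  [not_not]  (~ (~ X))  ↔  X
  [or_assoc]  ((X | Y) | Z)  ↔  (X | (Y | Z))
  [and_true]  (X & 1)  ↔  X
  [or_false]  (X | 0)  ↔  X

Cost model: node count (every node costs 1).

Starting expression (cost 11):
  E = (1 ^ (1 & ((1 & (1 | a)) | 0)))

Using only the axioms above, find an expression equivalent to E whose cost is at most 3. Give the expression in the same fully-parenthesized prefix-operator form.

(1 ^ 1)   [cost 3]

(1) (1 & (1 | a))  =[absorb_and →]=  1    ⊢ (1 ^ (1 & (1 | 0)))
(2) (1 | 0)  =[or_false →]=  1    ⊢ (1 ^ (1 & 1))
(3) (1 & 1)  =[and_true →]=  1    ⊢ cost 3, within 3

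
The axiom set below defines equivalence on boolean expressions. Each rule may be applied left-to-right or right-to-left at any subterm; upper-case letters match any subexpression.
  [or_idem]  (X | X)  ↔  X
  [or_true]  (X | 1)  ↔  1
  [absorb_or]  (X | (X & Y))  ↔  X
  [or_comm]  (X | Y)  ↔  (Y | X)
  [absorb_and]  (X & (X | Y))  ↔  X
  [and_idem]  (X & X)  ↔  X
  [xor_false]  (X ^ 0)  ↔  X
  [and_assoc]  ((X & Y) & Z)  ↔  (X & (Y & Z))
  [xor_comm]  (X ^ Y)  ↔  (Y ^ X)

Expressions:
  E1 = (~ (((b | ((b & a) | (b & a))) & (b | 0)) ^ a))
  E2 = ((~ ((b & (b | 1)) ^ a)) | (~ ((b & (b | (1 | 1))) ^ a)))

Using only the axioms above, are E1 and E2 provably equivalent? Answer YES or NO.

1. [or_idem →] ((b & a) | (b & a))  →  (b & a);  E1 = (~ (((b | (b & a)) & (b | 0)) ^ a))
2. [absorb_or →] (b | (b & a))  →  b;  E1 = (~ ((b & (b | 0)) ^ a))
3. [absorb_and →] (b & (b | 0))  →  b;  E1 = (~ (b ^ a))
4. [absorb_and ←] b  →  (b & (b | 1));  E1 = (~ ((b & (b | 1)) ^ a))
5. [or_idem ←] (~ ((b & (b | 1)) ^ a))  →  ((~ ((b & (b | 1)) ^ a)) | (~ ((b & (b | 1)) ^ a)))
6. [or_idem ←] 1  →  (1 | 1);  this is E2

YES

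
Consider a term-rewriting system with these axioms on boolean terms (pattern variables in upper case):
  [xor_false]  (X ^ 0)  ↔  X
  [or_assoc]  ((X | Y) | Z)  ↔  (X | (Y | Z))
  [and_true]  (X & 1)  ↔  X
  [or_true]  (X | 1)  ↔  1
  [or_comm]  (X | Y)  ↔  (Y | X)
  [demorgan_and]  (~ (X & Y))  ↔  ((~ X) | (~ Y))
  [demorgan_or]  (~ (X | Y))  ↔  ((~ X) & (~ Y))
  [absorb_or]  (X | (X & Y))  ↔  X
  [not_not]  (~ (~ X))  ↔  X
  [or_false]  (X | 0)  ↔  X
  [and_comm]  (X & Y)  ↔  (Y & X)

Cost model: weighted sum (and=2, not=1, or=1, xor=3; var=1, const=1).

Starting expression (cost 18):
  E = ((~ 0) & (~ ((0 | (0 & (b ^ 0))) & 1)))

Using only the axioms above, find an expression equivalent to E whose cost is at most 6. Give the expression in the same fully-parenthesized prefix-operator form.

1. [xor_false →] (b ^ 0)  →  b;  E = ((~ 0) & (~ ((0 | (0 & b)) & 1)))
2. [absorb_or →] (0 | (0 & b))  →  0;  E = ((~ 0) & (~ (0 & 1)))
3. [and_true →] (0 & 1)  →  0;  cost 6 ≤ 6, done

((~ 0) & (~ 0))   [cost 6]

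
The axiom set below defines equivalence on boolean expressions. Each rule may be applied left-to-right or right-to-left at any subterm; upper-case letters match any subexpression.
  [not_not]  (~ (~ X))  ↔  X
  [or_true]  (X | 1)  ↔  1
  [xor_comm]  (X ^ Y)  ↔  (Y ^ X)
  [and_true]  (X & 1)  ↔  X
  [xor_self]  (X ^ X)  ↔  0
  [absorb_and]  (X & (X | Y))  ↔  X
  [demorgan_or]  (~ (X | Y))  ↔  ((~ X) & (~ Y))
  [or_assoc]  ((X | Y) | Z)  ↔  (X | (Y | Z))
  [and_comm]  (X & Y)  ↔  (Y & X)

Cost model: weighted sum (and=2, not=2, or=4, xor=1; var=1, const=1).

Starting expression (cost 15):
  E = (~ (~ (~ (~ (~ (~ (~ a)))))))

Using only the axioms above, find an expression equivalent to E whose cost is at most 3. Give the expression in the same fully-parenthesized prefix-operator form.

step 1: not_not (→) rewrites (~ (~ (~ (~ (~ a))))) into (~ (~ (~ a))), now (~ (~ (~ (~ (~ a)))))
step 2: not_not (→) rewrites (~ (~ (~ (~ a)))) into (~ (~ a)), now (~ (~ (~ a)))
step 3: not_not (→) rewrites (~ (~ (~ a))) into (~ a), reaching cost 3 (bound 3)

(~ a)   [cost 3]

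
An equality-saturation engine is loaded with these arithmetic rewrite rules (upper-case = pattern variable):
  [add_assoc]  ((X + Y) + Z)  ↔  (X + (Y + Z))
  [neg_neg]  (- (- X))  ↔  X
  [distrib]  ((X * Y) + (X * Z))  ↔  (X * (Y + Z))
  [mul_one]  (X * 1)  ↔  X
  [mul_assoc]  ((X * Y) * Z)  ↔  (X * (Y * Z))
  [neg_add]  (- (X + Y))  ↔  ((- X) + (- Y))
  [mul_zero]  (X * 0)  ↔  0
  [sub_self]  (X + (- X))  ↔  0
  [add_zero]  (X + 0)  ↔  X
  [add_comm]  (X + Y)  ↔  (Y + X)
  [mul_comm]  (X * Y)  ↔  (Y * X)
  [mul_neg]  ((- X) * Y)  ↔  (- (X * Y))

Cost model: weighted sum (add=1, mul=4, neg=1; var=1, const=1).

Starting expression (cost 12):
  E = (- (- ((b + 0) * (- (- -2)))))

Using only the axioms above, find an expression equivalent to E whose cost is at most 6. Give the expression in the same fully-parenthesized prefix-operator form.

step 1: neg_neg (→) rewrites (- (- -2)) into -2, now (- (- ((b + 0) * -2)))
step 2: add_zero (→) rewrites (b + 0) into b, now (- (- (b * -2)))
step 3: neg_neg (→) rewrites (- (- (b * -2))) into (b * -2), reaching cost 6 (bound 6)

(b * -2)   [cost 6]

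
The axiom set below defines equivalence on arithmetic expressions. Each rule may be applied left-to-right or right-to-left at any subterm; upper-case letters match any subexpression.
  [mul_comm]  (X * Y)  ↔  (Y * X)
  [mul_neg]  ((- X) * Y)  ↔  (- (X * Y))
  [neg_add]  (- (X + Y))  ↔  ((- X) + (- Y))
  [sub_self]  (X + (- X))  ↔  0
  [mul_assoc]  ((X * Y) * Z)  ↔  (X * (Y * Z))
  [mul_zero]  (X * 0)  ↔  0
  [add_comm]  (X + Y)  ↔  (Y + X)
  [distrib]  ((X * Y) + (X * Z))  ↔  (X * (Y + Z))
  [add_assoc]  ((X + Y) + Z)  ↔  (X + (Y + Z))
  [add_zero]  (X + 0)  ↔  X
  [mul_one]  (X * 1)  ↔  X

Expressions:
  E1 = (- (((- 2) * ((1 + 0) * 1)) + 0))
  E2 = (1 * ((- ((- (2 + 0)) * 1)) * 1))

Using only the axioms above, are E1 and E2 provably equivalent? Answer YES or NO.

1. [add_zero →] (((- 2) * ((1 + 0) * 1)) + 0)  →  ((- 2) * ((1 + 0) * 1));  E1 = (- ((- 2) * ((1 + 0) * 1)))
2. [add_zero →] (1 + 0)  →  1;  E1 = (- ((- 2) * (1 * 1)))
3. [mul_one →] (1 * 1)  →  1;  E1 = (- ((- 2) * 1))
4. [mul_one →] ((- 2) * 1)  →  (- 2);  E1 = (- (- 2))
5. [mul_one ←] (- (- 2))  →  ((- (- 2)) * 1)
6. [add_zero ←] 2  →  (2 + 0);  E1 = ((- (- (2 + 0))) * 1)
7. [mul_one ←] (- (2 + 0))  →  ((- (2 + 0)) * 1);  E1 = ((- ((- (2 + 0)) * 1)) * 1)
8. [mul_comm →] ((- ((- (2 + 0)) * 1)) * 1)  →  (1 * (- ((- (2 + 0)) * 1)))
9. [mul_one ←] (- ((- (2 + 0)) * 1))  →  ((- ((- (2 + 0)) * 1)) * 1);  this is E2

YES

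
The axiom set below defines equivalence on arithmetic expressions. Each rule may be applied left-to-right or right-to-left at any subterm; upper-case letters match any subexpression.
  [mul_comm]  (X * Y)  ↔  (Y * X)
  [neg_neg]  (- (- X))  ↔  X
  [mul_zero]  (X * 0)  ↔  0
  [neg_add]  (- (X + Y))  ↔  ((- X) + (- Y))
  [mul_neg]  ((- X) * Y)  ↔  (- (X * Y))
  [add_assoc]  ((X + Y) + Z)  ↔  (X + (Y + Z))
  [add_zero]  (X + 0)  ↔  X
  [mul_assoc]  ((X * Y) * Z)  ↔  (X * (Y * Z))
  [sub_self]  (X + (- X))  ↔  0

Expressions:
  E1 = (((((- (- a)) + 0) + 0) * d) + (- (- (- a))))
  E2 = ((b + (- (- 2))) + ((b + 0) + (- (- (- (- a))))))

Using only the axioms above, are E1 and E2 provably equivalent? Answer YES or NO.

NO

Every axiom is a valid identity, so a rewrite proof would force E1 and E2 to agree under every assignment.
At a=0, b=0, d=0: E1 = 0 but E2 = 2; they differ, so no derivation exists.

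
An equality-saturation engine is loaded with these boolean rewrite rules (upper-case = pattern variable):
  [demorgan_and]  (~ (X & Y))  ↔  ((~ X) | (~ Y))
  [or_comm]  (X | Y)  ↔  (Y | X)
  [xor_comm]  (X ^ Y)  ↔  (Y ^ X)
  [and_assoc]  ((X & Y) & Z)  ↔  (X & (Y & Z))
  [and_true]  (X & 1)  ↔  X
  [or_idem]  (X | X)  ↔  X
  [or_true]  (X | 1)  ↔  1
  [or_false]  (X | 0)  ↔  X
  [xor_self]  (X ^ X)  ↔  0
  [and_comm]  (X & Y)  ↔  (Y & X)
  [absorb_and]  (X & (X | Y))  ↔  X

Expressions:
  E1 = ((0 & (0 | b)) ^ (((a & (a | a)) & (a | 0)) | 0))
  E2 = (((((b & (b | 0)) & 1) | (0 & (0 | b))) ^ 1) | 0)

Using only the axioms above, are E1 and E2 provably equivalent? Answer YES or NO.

The axioms are sound identities: if E1 ↔* E2 then E1 and E2 evaluate identically under any assignment.
Under a=0, b=0: E1 evaluates to 0, E2 to 1. Distinct ⇒ no rewrite sequence connects them.

NO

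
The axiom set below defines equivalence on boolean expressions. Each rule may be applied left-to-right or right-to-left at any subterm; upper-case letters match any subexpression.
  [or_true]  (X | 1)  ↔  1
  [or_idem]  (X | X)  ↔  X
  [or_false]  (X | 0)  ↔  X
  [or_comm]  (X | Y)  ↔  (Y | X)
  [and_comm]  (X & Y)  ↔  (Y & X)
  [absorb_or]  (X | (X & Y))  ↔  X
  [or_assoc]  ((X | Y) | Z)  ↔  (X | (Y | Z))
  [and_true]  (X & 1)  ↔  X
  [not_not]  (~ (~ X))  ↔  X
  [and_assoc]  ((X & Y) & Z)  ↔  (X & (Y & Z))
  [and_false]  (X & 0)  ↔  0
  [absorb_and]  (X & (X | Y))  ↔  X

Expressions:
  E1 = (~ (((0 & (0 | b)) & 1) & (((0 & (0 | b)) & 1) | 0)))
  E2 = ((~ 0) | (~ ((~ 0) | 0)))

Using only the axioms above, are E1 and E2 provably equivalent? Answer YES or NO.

(1) (((0 & (0 | b)) & 1) & (((0 & (0 | b)) & 1) | 0))  =[absorb_and →]=  ((0 & (0 | b)) & 1)    ⊢ (~ ((0 & (0 | b)) & 1))
(2) ((0 & (0 | b)) & 1)  =[and_true →]=  (0 & (0 | b))    ⊢ (~ (0 & (0 | b)))
(3) (0 & (0 | b))  =[absorb_and →]=  0    ⊢ (~ 0)
(4) (~ 0)  =[or_false ←]=  ((~ 0) | 0)
(5) 0  =[not_not ←]=  (~ (~ 0))    ⊢ ((~ 0) | (~ (~ 0)))
(6) (~ 0)  =[or_false ←]=  ((~ 0) | 0)    ⊢ E2

YES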